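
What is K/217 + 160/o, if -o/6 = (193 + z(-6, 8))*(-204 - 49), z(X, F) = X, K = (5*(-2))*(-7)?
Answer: 1421810/4399923 ≈ 0.32314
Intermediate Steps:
K = 70 (K = -10*(-7) = 70)
o = 283866 (o = -6*(193 - 6)*(-204 - 49) = -1122*(-253) = -6*(-47311) = 283866)
K/217 + 160/o = 70/217 + 160/283866 = 70*(1/217) + 160*(1/283866) = 10/31 + 80/141933 = 1421810/4399923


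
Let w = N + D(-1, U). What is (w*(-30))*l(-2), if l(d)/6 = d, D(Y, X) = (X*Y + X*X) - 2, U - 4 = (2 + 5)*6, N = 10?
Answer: 748080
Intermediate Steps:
U = 46 (U = 4 + (2 + 5)*6 = 4 + 7*6 = 4 + 42 = 46)
D(Y, X) = -2 + X² + X*Y (D(Y, X) = (X*Y + X²) - 2 = (X² + X*Y) - 2 = -2 + X² + X*Y)
l(d) = 6*d
w = 2078 (w = 10 + (-2 + 46² + 46*(-1)) = 10 + (-2 + 2116 - 46) = 10 + 2068 = 2078)
(w*(-30))*l(-2) = (2078*(-30))*(6*(-2)) = -62340*(-12) = 748080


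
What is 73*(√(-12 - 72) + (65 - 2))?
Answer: 4599 + 146*I*√21 ≈ 4599.0 + 669.06*I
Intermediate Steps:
73*(√(-12 - 72) + (65 - 2)) = 73*(√(-84) + 63) = 73*(2*I*√21 + 63) = 73*(63 + 2*I*√21) = 4599 + 146*I*√21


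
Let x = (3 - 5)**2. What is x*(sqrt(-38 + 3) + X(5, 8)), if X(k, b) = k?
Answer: 20 + 4*I*sqrt(35) ≈ 20.0 + 23.664*I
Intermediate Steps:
x = 4 (x = (-2)**2 = 4)
x*(sqrt(-38 + 3) + X(5, 8)) = 4*(sqrt(-38 + 3) + 5) = 4*(sqrt(-35) + 5) = 4*(I*sqrt(35) + 5) = 4*(5 + I*sqrt(35)) = 20 + 4*I*sqrt(35)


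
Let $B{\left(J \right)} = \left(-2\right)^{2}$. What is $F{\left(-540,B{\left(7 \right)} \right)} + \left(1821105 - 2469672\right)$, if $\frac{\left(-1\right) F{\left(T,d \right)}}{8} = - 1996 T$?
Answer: $-9271287$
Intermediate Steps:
$B{\left(J \right)} = 4$
$F{\left(T,d \right)} = 15968 T$ ($F{\left(T,d \right)} = - 8 \left(- 1996 T\right) = 15968 T$)
$F{\left(-540,B{\left(7 \right)} \right)} + \left(1821105 - 2469672\right) = 15968 \left(-540\right) + \left(1821105 - 2469672\right) = -8622720 - 648567 = -9271287$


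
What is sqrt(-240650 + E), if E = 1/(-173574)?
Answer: I*sqrt(805587465685886)/57858 ≈ 490.56*I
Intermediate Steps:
E = -1/173574 ≈ -5.7612e-6
sqrt(-240650 + E) = sqrt(-240650 - 1/173574) = sqrt(-41770583101/173574) = I*sqrt(805587465685886)/57858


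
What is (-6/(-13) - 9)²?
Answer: 12321/169 ≈ 72.905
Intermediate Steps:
(-6/(-13) - 9)² = (-6*(-1/13) - 9)² = (6/13 - 9)² = (-111/13)² = 12321/169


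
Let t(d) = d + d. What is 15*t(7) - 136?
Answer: 74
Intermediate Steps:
t(d) = 2*d
15*t(7) - 136 = 15*(2*7) - 136 = 15*14 - 136 = 210 - 136 = 74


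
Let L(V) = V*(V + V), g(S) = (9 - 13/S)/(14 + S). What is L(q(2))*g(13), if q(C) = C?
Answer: 64/27 ≈ 2.3704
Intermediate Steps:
g(S) = (9 - 13/S)/(14 + S)
L(V) = 2*V**2 (L(V) = V*(2*V) = 2*V**2)
L(q(2))*g(13) = (2*2**2)*((-13 + 9*13)/(13*(14 + 13))) = (2*4)*((1/13)*(-13 + 117)/27) = 8*((1/13)*(1/27)*104) = 8*(8/27) = 64/27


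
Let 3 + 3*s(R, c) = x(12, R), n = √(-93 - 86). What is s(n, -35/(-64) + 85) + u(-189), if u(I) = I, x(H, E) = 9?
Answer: -187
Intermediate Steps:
n = I*√179 (n = √(-179) = I*√179 ≈ 13.379*I)
s(R, c) = 2 (s(R, c) = -1 + (⅓)*9 = -1 + 3 = 2)
s(n, -35/(-64) + 85) + u(-189) = 2 - 189 = -187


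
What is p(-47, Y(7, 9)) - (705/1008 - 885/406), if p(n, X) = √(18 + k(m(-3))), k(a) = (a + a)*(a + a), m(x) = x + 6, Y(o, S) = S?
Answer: 14425/9744 + 3*√6 ≈ 8.8289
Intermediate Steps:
m(x) = 6 + x
k(a) = 4*a² (k(a) = (2*a)*(2*a) = 4*a²)
p(n, X) = 3*√6 (p(n, X) = √(18 + 4*(6 - 3)²) = √(18 + 4*3²) = √(18 + 4*9) = √(18 + 36) = √54 = 3*√6)
p(-47, Y(7, 9)) - (705/1008 - 885/406) = 3*√6 - (705/1008 - 885/406) = 3*√6 - (705*(1/1008) - 885*1/406) = 3*√6 - (235/336 - 885/406) = 3*√6 - 1*(-14425/9744) = 3*√6 + 14425/9744 = 14425/9744 + 3*√6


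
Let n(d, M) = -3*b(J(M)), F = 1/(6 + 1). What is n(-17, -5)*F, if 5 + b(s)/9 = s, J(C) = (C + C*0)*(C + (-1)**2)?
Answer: -405/7 ≈ -57.857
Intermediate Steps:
J(C) = C*(1 + C) (J(C) = (C + 0)*(C + 1) = C*(1 + C))
F = 1/7 ≈ 0.14286
b(s) = -45 + 9*s
n(d, M) = 135 - 27*M*(1 + M) (n(d, M) = -3*(-45 + 9*(M*(1 + M))) = -3*(-45 + 9*M*(1 + M)) = 135 - 27*M*(1 + M))
n(-17, -5)*F = (135 - 27*(-5)*(1 - 5))*(1/7) = (135 - 27*(-5)*(-4))*(1/7) = (135 - 540)*(1/7) = -405*1/7 = -405/7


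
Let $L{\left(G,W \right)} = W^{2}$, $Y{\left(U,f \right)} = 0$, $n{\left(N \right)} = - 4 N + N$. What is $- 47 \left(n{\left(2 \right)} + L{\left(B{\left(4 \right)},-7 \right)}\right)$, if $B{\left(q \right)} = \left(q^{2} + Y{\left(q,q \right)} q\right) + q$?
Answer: $-2021$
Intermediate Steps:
$n{\left(N \right)} = - 3 N$
$B{\left(q \right)} = q + q^{2}$ ($B{\left(q \right)} = \left(q^{2} + 0 q\right) + q = \left(q^{2} + 0\right) + q = q^{2} + q = q + q^{2}$)
$- 47 \left(n{\left(2 \right)} + L{\left(B{\left(4 \right)},-7 \right)}\right) = - 47 \left(\left(-3\right) 2 + \left(-7\right)^{2}\right) = - 47 \left(-6 + 49\right) = \left(-47\right) 43 = -2021$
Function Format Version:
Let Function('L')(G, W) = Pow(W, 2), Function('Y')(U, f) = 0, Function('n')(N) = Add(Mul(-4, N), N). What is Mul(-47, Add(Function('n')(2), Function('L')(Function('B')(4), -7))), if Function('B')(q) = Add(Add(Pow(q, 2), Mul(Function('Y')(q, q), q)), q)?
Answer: -2021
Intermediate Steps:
Function('n')(N) = Mul(-3, N)
Function('B')(q) = Add(q, Pow(q, 2)) (Function('B')(q) = Add(Add(Pow(q, 2), Mul(0, q)), q) = Add(Add(Pow(q, 2), 0), q) = Add(Pow(q, 2), q) = Add(q, Pow(q, 2)))
Mul(-47, Add(Function('n')(2), Function('L')(Function('B')(4), -7))) = Mul(-47, Add(Mul(-3, 2), Pow(-7, 2))) = Mul(-47, Add(-6, 49)) = Mul(-47, 43) = -2021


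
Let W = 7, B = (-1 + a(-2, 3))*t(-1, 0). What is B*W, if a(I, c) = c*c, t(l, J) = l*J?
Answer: 0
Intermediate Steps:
t(l, J) = J*l
a(I, c) = c²
B = 0 (B = (-1 + 3²)*(0*(-1)) = (-1 + 9)*0 = 8*0 = 0)
B*W = 0*7 = 0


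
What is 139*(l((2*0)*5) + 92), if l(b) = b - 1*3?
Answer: 12371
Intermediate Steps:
l(b) = -3 + b (l(b) = b - 3 = -3 + b)
139*(l((2*0)*5) + 92) = 139*((-3 + (2*0)*5) + 92) = 139*((-3 + 0*5) + 92) = 139*((-3 + 0) + 92) = 139*(-3 + 92) = 139*89 = 12371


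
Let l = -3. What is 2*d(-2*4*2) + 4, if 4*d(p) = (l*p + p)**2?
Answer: 516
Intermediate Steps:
d(p) = p**2 (d(p) = (-3*p + p)**2/4 = (-2*p)**2/4 = (4*p**2)/4 = p**2)
2*d(-2*4*2) + 4 = 2*(-2*4*2)**2 + 4 = 2*(-8*2)**2 + 4 = 2*(-16)**2 + 4 = 2*256 + 4 = 512 + 4 = 516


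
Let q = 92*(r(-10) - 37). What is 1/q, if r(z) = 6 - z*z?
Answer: -1/12052 ≈ -8.2974e-5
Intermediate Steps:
r(z) = 6 - z**2
q = -12052 (q = 92*((6 - 1*(-10)**2) - 37) = 92*((6 - 1*100) - 37) = 92*((6 - 100) - 37) = 92*(-94 - 37) = 92*(-131) = -12052)
1/q = 1/(-12052) = -1/12052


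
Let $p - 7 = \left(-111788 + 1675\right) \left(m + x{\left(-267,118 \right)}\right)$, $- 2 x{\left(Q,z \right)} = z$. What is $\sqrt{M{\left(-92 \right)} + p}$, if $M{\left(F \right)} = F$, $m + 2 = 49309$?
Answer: $i \sqrt{5422845109} \approx 73640.0 i$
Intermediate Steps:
$m = 49307$ ($m = -2 + 49309 = 49307$)
$x{\left(Q,z \right)} = - \frac{z}{2}$
$p = -5422845017$ ($p = 7 + \left(-111788 + 1675\right) \left(49307 - 59\right) = 7 - 110113 \left(49307 - 59\right) = 7 - 5422845024 = -5422845017$)
$\sqrt{M{\left(-92 \right)} + p} = \sqrt{-92 - 5422845017} = \sqrt{-5422845109} = i \sqrt{5422845109}$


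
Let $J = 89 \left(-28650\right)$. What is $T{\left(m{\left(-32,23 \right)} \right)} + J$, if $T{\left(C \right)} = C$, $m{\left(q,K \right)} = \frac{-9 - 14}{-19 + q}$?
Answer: $- \frac{130042327}{51} \approx -2.5498 \cdot 10^{6}$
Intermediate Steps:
$m{\left(q,K \right)} = - \frac{23}{-19 + q}$
$J = -2549850$
$T{\left(m{\left(-32,23 \right)} \right)} + J = - \frac{23}{-19 - 32} - 2549850 = - \frac{23}{-51} - 2549850 = \left(-23\right) \left(- \frac{1}{51}\right) - 2549850 = \frac{23}{51} - 2549850 = - \frac{130042327}{51}$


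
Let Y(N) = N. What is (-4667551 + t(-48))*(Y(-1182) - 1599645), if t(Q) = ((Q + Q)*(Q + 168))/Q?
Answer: 7471557466197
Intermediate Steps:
t(Q) = 336 + 2*Q (t(Q) = ((2*Q)*(168 + Q))/Q = (2*Q*(168 + Q))/Q = 336 + 2*Q)
(-4667551 + t(-48))*(Y(-1182) - 1599645) = (-4667551 + (336 + 2*(-48)))*(-1182 - 1599645) = (-4667551 + (336 - 96))*(-1600827) = (-4667551 + 240)*(-1600827) = -4667311*(-1600827) = 7471557466197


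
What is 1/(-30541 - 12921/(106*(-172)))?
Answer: -18232/556810591 ≈ -3.2744e-5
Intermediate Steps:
1/(-30541 - 12921/(106*(-172))) = 1/(-30541 - 12921/(-18232)) = 1/(-30541 - 12921*(-1/18232)) = 1/(-30541 + 12921/18232) = 1/(-556810591/18232) = -18232/556810591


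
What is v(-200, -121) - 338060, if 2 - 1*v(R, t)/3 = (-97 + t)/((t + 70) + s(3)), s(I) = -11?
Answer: -10480001/31 ≈ -3.3806e+5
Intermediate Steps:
v(R, t) = 6 - 3*(-97 + t)/(59 + t) (v(R, t) = 6 - 3*(-97 + t)/((t + 70) - 11) = 6 - 3*(-97 + t)/((70 + t) - 11) = 6 - 3*(-97 + t)/(59 + t))
v(-200, -121) - 338060 = 3*(215 - 121)/(59 - 121) - 338060 = 3*94/(-62) - 338060 = 3*(-1/62)*94 - 338060 = -141/31 - 338060 = -10480001/31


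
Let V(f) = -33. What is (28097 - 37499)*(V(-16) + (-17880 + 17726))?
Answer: 1758174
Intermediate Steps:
(28097 - 37499)*(V(-16) + (-17880 + 17726)) = (28097 - 37499)*(-33 + (-17880 + 17726)) = -9402*(-33 - 154) = -9402*(-187) = 1758174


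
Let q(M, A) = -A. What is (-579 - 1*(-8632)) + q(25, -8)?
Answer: 8061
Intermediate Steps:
(-579 - 1*(-8632)) + q(25, -8) = (-579 - 1*(-8632)) - 1*(-8) = (-579 + 8632) + 8 = 8053 + 8 = 8061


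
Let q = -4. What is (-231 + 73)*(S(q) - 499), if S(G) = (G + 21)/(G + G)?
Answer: 316711/4 ≈ 79178.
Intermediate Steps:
S(G) = (21 + G)/(2*G) (S(G) = (21 + G)/((2*G)) = (21 + G)*(1/(2*G)) = (21 + G)/(2*G))
(-231 + 73)*(S(q) - 499) = (-231 + 73)*((1/2)*(21 - 4)/(-4) - 499) = -158*((1/2)*(-1/4)*17 - 499) = -158*(-17/8 - 499) = -158*(-4009/8) = 316711/4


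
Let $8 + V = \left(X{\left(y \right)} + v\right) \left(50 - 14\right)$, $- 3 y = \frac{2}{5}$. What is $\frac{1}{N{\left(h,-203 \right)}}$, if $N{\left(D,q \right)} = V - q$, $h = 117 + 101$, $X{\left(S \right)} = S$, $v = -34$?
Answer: $- \frac{5}{5169} \approx -0.00096731$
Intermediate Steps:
$y = - \frac{2}{15}$ ($y = - \frac{2 \cdot \frac{1}{5}}{3} = \left(- \frac{1}{3}\right) \frac{2}{5} = - \frac{2}{15} \approx -0.13333$)
$V = - \frac{6184}{5}$ ($V = -8 + \left(- \frac{2}{15} - 34\right) \left(50 - 14\right) = -8 - \frac{6144}{5} = - \frac{6184}{5} \approx -1236.8$)
$h = 218$
$N{\left(D,q \right)} = - \frac{6184}{5} - q$
$\frac{1}{N{\left(h,-203 \right)}} = \frac{1}{- \frac{6184}{5} - -203} = \frac{1}{- \frac{6184}{5} + 203} = \frac{1}{- \frac{5169}{5}} = - \frac{5}{5169}$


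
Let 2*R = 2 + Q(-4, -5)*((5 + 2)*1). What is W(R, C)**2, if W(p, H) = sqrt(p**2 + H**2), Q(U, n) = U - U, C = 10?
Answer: 101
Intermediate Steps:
Q(U, n) = 0
R = 1 (R = (2 + 0*((5 + 2)*1))/2 = (2 + 0*(7*1))/2 = (2 + 0*7)/2 = (2 + 0)/2 = (1/2)*2 = 1)
W(p, H) = sqrt(H**2 + p**2)
W(R, C)**2 = (sqrt(10**2 + 1**2))**2 = (sqrt(100 + 1))**2 = (sqrt(101))**2 = 101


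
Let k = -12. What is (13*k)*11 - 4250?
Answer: -5966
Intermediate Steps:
(13*k)*11 - 4250 = (13*(-12))*11 - 4250 = -156*11 - 4250 = -1716 - 4250 = -5966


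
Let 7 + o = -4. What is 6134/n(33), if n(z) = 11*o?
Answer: -6134/121 ≈ -50.694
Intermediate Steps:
o = -11 (o = -7 - 4 = -11)
n(z) = -121 (n(z) = 11*(-11) = -121)
6134/n(33) = 6134/(-121) = 6134*(-1/121) = -6134/121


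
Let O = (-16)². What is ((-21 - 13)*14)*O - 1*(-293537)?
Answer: 171681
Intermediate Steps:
O = 256
((-21 - 13)*14)*O - 1*(-293537) = ((-21 - 13)*14)*256 - 1*(-293537) = -34*14*256 + 293537 = -476*256 + 293537 = -121856 + 293537 = 171681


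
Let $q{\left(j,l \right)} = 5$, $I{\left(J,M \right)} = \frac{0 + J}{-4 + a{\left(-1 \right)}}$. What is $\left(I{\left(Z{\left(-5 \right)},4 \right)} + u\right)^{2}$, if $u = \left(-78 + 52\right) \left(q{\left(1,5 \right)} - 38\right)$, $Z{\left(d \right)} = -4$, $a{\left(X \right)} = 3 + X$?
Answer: $739600$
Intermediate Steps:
$I{\left(J,M \right)} = - \frac{J}{2}$ ($I{\left(J,M \right)} = \frac{0 + J}{-4 + \left(3 - 1\right)} = \frac{J}{-4 + 2} = \frac{J}{-2} = J \left(- \frac{1}{2}\right) = - \frac{J}{2}$)
$u = 858$ ($u = \left(-78 + 52\right) \left(5 - 38\right) = \left(-26\right) \left(-33\right) = 858$)
$\left(I{\left(Z{\left(-5 \right)},4 \right)} + u\right)^{2} = \left(\left(- \frac{1}{2}\right) \left(-4\right) + 858\right)^{2} = \left(2 + 858\right)^{2} = 860^{2} = 739600$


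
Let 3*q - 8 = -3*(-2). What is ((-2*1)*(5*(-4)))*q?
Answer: 560/3 ≈ 186.67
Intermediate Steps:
q = 14/3 (q = 8/3 + (-3*(-2))/3 = 8/3 + (1/3)*6 = 8/3 + 2 = 14/3 ≈ 4.6667)
((-2*1)*(5*(-4)))*q = ((-2*1)*(5*(-4)))*(14/3) = -2*(-20)*(14/3) = 40*(14/3) = 560/3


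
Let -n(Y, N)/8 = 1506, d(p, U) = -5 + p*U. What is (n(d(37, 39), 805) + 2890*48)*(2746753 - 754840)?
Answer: 252319603536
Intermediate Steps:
d(p, U) = -5 + U*p
n(Y, N) = -12048 (n(Y, N) = -8*1506 = -12048)
(n(d(37, 39), 805) + 2890*48)*(2746753 - 754840) = (-12048 + 2890*48)*(2746753 - 754840) = (-12048 + 138720)*1991913 = 126672*1991913 = 252319603536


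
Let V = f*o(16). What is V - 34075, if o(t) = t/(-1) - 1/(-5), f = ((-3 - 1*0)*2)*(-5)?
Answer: -34549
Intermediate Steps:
f = 30 (f = ((-3 + 0)*2)*(-5) = -3*2*(-5) = -6*(-5) = 30)
o(t) = ⅕ - t (o(t) = t*(-1) - 1*(-⅕) = -t + ⅕ = ⅕ - t)
V = -474 (V = 30*(⅕ - 1*16) = 30*(⅕ - 16) = 30*(-79/5) = -474)
V - 34075 = -474 - 34075 = -34549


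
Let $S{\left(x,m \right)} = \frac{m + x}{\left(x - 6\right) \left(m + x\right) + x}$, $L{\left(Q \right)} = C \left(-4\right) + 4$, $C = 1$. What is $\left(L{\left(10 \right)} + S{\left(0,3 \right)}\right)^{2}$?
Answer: $\frac{1}{36} \approx 0.027778$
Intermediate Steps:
$L{\left(Q \right)} = 0$ ($L{\left(Q \right)} = 1 \left(-4\right) + 4 = -4 + 4 = 0$)
$S{\left(x,m \right)} = \frac{m + x}{x + \left(-6 + x\right) \left(m + x\right)}$ ($S{\left(x,m \right)} = \frac{m + x}{\left(-6 + x\right) \left(m + x\right) + x} = \frac{m + x}{x + \left(-6 + x\right) \left(m + x\right)}$)
$\left(L{\left(10 \right)} + S{\left(0,3 \right)}\right)^{2} = \left(0 + \frac{3 + 0}{0^{2} - 18 - 0 + 3 \cdot 0}\right)^{2} = \left(0 + \frac{1}{0 - 18 + 0 + 0} \cdot 3\right)^{2} = \left(0 + \frac{1}{-18} \cdot 3\right)^{2} = \left(0 - \frac{1}{6}\right)^{2} = \left(- \frac{1}{6}\right)^{2} = \frac{1}{36}$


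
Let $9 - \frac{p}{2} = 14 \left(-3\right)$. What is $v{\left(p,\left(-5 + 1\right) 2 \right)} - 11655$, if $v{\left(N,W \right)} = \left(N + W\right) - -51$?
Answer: $-11510$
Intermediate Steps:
$p = 102$ ($p = 18 - 2 \cdot 14 \left(-3\right) = 18 - -84 = 18 + 84 = 102$)
$v{\left(N,W \right)} = 51 + N + W$ ($v{\left(N,W \right)} = \left(N + W\right) + 51 = 51 + N + W$)
$v{\left(p,\left(-5 + 1\right) 2 \right)} - 11655 = \left(51 + 102 + \left(-5 + 1\right) 2\right) - 11655 = \left(51 + 102 - 8\right) - 11655 = 145 - 11655 = -11510$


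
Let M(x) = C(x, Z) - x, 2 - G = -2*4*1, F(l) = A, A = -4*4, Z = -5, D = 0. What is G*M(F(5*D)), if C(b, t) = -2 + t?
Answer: 90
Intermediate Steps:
A = -16
F(l) = -16
G = 10 (G = 2 - (-2*4) = 2 - (-8) = 2 - 1*(-8) = 2 + 8 = 10)
M(x) = -7 - x (M(x) = (-2 - 5) - x = -7 - x)
G*M(F(5*D)) = 10*(-7 - 1*(-16)) = 10*(-7 + 16) = 10*9 = 90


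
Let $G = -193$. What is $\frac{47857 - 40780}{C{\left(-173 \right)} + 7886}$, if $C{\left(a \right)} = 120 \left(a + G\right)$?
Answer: $- \frac{7077}{36034} \approx -0.1964$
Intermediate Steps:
$C{\left(a \right)} = -23160 + 120 a$ ($C{\left(a \right)} = 120 \left(a - 193\right) = 120 \left(-193 + a\right) = -23160 + 120 a$)
$\frac{47857 - 40780}{C{\left(-173 \right)} + 7886} = \frac{47857 - 40780}{\left(-23160 + 120 \left(-173\right)\right) + 7886} = \frac{7077}{\left(-23160 - 20760\right) + 7886} = \frac{7077}{-43920 + 7886} = \frac{7077}{-36034} = 7077 \left(- \frac{1}{36034}\right) = - \frac{7077}{36034}$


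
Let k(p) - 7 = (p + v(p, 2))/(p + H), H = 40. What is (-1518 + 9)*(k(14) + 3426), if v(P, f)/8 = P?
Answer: -5183918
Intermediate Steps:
v(P, f) = 8*P
k(p) = 7 + 9*p/(40 + p) (k(p) = 7 + (p + 8*p)/(p + 40) = 7 + (9*p)/(40 + p) = 7 + 9*p/(40 + p))
(-1518 + 9)*(k(14) + 3426) = (-1518 + 9)*(8*(35 + 2*14)/(40 + 14) + 3426) = -1509*(8*(35 + 28)/54 + 3426) = -1509*(8*(1/54)*63 + 3426) = -1509*(28/3 + 3426) = -1509*10306/3 = -5183918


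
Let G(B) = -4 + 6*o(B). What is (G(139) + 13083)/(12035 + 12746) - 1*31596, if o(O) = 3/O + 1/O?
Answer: -108832468159/3444559 ≈ -31595.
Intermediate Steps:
o(O) = 4/O (o(O) = 3/O + 1/O = 4/O)
G(B) = -4 + 24/B (G(B) = -4 + 6*(4/B) = -4 + 24/B)
(G(139) + 13083)/(12035 + 12746) - 1*31596 = ((-4 + 24/139) + 13083)/(12035 + 12746) - 1*31596 = ((-4 + 24*(1/139)) + 13083)/24781 - 31596 = ((-4 + 24/139) + 13083)*(1/24781) - 31596 = (-532/139 + 13083)*(1/24781) - 31596 = (1818005/139)*(1/24781) - 31596 = 1818005/3444559 - 31596 = -108832468159/3444559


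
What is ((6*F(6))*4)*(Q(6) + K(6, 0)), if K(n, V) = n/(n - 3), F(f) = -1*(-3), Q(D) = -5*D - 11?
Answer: -2808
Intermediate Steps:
Q(D) = -11 - 5*D
F(f) = 3
K(n, V) = n/(-3 + n)
((6*F(6))*4)*(Q(6) + K(6, 0)) = ((6*3)*4)*((-11 - 5*6) + 6/(-3 + 6)) = (18*4)*((-11 - 30) + 6/3) = 72*(-41 + 6*(⅓)) = 72*(-41 + 2) = 72*(-39) = -2808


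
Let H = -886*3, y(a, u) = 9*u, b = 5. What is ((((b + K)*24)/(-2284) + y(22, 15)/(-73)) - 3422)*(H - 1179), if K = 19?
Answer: 547642819851/41683 ≈ 1.3138e+7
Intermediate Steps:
H = -2658
((((b + K)*24)/(-2284) + y(22, 15)/(-73)) - 3422)*(H - 1179) = ((((5 + 19)*24)/(-2284) + (9*15)/(-73)) - 3422)*(-2658 - 1179) = (((24*24)*(-1/2284) + 135*(-1/73)) - 3422)*(-3837) = ((576*(-1/2284) - 135/73) - 3422)*(-3837) = ((-144/571 - 135/73) - 3422)*(-3837) = (-87597/41683 - 3422)*(-3837) = -142726823/41683*(-3837) = 547642819851/41683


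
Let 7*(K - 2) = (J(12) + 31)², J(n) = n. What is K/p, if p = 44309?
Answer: 1863/310163 ≈ 0.0060065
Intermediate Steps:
K = 1863/7 (K = 2 + (12 + 31)²/7 = 2 + (⅐)*43² = 2 + (⅐)*1849 = 2 + 1849/7 = 1863/7 ≈ 266.14)
K/p = (1863/7)/44309 = (1863/7)*(1/44309) = 1863/310163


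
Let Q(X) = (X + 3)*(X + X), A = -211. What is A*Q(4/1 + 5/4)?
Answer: -146223/8 ≈ -18278.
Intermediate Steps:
Q(X) = 2*X*(3 + X) (Q(X) = (3 + X)*(2*X) = 2*X*(3 + X))
A*Q(4/1 + 5/4) = -422*(4/1 + 5/4)*(3 + (4/1 + 5/4)) = -422*(4*1 + 5*(1/4))*(3 + (4*1 + 5*(1/4))) = -422*(4 + 5/4)*(3 + (4 + 5/4)) = -422*21*(3 + 21/4)/4 = -422*21*33/(4*4) = -211*693/8 = -146223/8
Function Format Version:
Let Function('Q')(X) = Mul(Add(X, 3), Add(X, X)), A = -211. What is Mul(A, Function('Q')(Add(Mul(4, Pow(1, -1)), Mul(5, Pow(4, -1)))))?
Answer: Rational(-146223, 8) ≈ -18278.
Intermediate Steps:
Function('Q')(X) = Mul(2, X, Add(3, X)) (Function('Q')(X) = Mul(Add(3, X), Mul(2, X)) = Mul(2, X, Add(3, X)))
Mul(A, Function('Q')(Add(Mul(4, Pow(1, -1)), Mul(5, Pow(4, -1))))) = Mul(-211, Mul(2, Add(Mul(4, Pow(1, -1)), Mul(5, Pow(4, -1))), Add(3, Add(Mul(4, Pow(1, -1)), Mul(5, Pow(4, -1)))))) = Mul(-211, Mul(2, Add(Mul(4, 1), Mul(5, Rational(1, 4))), Add(3, Add(Mul(4, 1), Mul(5, Rational(1, 4)))))) = Mul(-211, Mul(2, Add(4, Rational(5, 4)), Add(3, Add(4, Rational(5, 4))))) = Mul(-211, Mul(2, Rational(21, 4), Add(3, Rational(21, 4)))) = Mul(-211, Mul(2, Rational(21, 4), Rational(33, 4))) = Mul(-211, Rational(693, 8)) = Rational(-146223, 8)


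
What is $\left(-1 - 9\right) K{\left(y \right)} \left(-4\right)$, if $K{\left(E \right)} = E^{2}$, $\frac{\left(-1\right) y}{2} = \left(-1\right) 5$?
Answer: $4000$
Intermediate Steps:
$y = 10$ ($y = - 2 \left(\left(-1\right) 5\right) = \left(-2\right) \left(-5\right) = 10$)
$\left(-1 - 9\right) K{\left(y \right)} \left(-4\right) = \left(-1 - 9\right) 10^{2} \left(-4\right) = \left(-1 - 9\right) 100 \left(-4\right) = \left(-10\right) 100 \left(-4\right) = \left(-1000\right) \left(-4\right) = 4000$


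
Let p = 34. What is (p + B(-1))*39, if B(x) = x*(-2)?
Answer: 1404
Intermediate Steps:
B(x) = -2*x
(p + B(-1))*39 = (34 - 2*(-1))*39 = (34 + 2)*39 = 36*39 = 1404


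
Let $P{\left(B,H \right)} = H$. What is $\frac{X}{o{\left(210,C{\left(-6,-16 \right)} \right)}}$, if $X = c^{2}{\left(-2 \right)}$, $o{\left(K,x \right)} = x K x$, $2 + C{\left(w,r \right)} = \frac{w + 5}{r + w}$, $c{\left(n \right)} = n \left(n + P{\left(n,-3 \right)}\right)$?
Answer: $\frac{4840}{38829} \approx 0.12465$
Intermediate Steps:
$c{\left(n \right)} = n \left(-3 + n\right)$ ($c{\left(n \right)} = n \left(n - 3\right) = n \left(-3 + n\right)$)
$C{\left(w,r \right)} = -2 + \frac{5 + w}{r + w}$ ($C{\left(w,r \right)} = -2 + \frac{w + 5}{r + w} = -2 + \frac{5 + w}{r + w}$)
$o{\left(K,x \right)} = K x^{2}$ ($o{\left(K,x \right)} = K x x = K x^{2}$)
$X = 100$ ($X = \left(- 2 \left(-3 - 2\right)\right)^{2} = \left(\left(-2\right) \left(-5\right)\right)^{2} = 10^{2} = 100$)
$\frac{X}{o{\left(210,C{\left(-6,-16 \right)} \right)}} = \frac{100}{210 \left(\frac{5 - -6 - -32}{-16 - 6}\right)^{2}} = \frac{100}{210 \left(\frac{5 + 6 + 32}{-22}\right)^{2}} = \frac{100}{210 \left(\left(- \frac{1}{22}\right) 43\right)^{2}} = \frac{100}{210 \left(- \frac{43}{22}\right)^{2}} = \frac{100}{210 \cdot \frac{1849}{484}} = \frac{100}{\frac{194145}{242}} = 100 \cdot \frac{242}{194145} = \frac{4840}{38829}$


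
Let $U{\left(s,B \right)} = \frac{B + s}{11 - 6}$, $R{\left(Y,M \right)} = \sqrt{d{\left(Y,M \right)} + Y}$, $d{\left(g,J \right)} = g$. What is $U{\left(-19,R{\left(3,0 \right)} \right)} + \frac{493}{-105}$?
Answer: $- \frac{892}{105} + \frac{\sqrt{6}}{5} \approx -8.0053$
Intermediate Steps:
$R{\left(Y,M \right)} = \sqrt{2} \sqrt{Y}$ ($R{\left(Y,M \right)} = \sqrt{Y + Y} = \sqrt{2 Y} = \sqrt{2} \sqrt{Y}$)
$U{\left(s,B \right)} = \frac{B}{5} + \frac{s}{5}$ ($U{\left(s,B \right)} = \frac{B + s}{5} = \left(B + s\right) \frac{1}{5} = \frac{B}{5} + \frac{s}{5}$)
$U{\left(-19,R{\left(3,0 \right)} \right)} + \frac{493}{-105} = \left(\frac{\sqrt{2} \sqrt{3}}{5} + \frac{1}{5} \left(-19\right)\right) + \frac{493}{-105} = \left(\frac{\sqrt{6}}{5} - \frac{19}{5}\right) + 493 \left(- \frac{1}{105}\right) = \left(- \frac{19}{5} + \frac{\sqrt{6}}{5}\right) - \frac{493}{105} = - \frac{892}{105} + \frac{\sqrt{6}}{5}$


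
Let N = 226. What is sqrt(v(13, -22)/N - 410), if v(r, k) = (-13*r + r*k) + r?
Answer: I*sqrt(5260263)/113 ≈ 20.297*I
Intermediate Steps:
v(r, k) = -12*r + k*r (v(r, k) = (-13*r + k*r) + r = -12*r + k*r)
sqrt(v(13, -22)/N - 410) = sqrt((13*(-12 - 22))/226 - 410) = sqrt((13*(-34))*(1/226) - 410) = sqrt(-442*1/226 - 410) = sqrt(-221/113 - 410) = sqrt(-46551/113) = I*sqrt(5260263)/113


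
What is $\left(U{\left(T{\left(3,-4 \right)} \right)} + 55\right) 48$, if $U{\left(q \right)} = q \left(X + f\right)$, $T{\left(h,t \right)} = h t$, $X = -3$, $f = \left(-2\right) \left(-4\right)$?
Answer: $-240$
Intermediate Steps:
$f = 8$
$U{\left(q \right)} = 5 q$ ($U{\left(q \right)} = q \left(-3 + 8\right) = q 5 = 5 q$)
$\left(U{\left(T{\left(3,-4 \right)} \right)} + 55\right) 48 = \left(5 \cdot 3 \left(-4\right) + 55\right) 48 = \left(5 \left(-12\right) + 55\right) 48 = \left(-60 + 55\right) 48 = \left(-5\right) 48 = -240$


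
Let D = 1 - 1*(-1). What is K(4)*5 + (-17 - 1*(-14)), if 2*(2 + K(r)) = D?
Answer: -8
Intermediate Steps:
D = 2 (D = 1 + 1 = 2)
K(r) = -1 (K(r) = -2 + (½)*2 = -2 + 1 = -1)
K(4)*5 + (-17 - 1*(-14)) = -1*5 + (-17 - 1*(-14)) = -5 + (-17 + 14) = -5 - 3 = -8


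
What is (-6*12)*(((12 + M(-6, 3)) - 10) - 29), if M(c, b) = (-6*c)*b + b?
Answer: -6048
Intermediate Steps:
M(c, b) = b - 6*b*c (M(c, b) = -6*b*c + b = b - 6*b*c)
(-6*12)*(((12 + M(-6, 3)) - 10) - 29) = (-6*12)*(((12 + 3*(1 - 6*(-6))) - 10) - 29) = -72*(((12 + 3*(1 + 36)) - 10) - 29) = -72*(((12 + 3*37) - 10) - 29) = -72*(((12 + 111) - 10) - 29) = -72*((123 - 10) - 29) = -72*(113 - 29) = -72*84 = -6048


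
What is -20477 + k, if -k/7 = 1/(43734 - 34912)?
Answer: -180648101/8822 ≈ -20477.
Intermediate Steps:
k = -7/8822 (k = -7/(43734 - 34912) = -7/8822 ≈ -0.00079347)
-20477 + k = -20477 - 7/8822 = -180648101/8822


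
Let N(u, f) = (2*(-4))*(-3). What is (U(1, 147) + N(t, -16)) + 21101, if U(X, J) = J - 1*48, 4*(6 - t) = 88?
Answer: 21224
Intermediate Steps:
t = -16 (t = 6 - ¼*88 = 6 - 22 = -16)
N(u, f) = 24 (N(u, f) = -8*(-3) = 24)
U(X, J) = -48 + J (U(X, J) = J - 48 = -48 + J)
(U(1, 147) + N(t, -16)) + 21101 = ((-48 + 147) + 24) + 21101 = (99 + 24) + 21101 = 123 + 21101 = 21224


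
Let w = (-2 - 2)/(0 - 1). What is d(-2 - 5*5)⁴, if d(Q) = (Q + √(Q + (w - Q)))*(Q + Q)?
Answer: 3321506250000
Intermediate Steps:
w = 4 (w = -4/(-1) = -4*(-1) = 4)
d(Q) = 2*Q*(2 + Q) (d(Q) = (Q + √(Q + (4 - Q)))*(Q + Q) = (Q + √4)*(2*Q) = (Q + 2)*(2*Q) = (2 + Q)*(2*Q) = 2*Q*(2 + Q))
d(-2 - 5*5)⁴ = (2*(-2 - 5*5)*(2 + (-2 - 5*5)))⁴ = (2*(-2 - 25)*(2 + (-2 - 25)))⁴ = (2*(-27)*(2 - 27))⁴ = (2*(-27)*(-25))⁴ = 1350⁴ = 3321506250000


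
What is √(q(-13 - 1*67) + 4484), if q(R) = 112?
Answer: 2*√1149 ≈ 67.794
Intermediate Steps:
√(q(-13 - 1*67) + 4484) = √(112 + 4484) = √4596 = 2*√1149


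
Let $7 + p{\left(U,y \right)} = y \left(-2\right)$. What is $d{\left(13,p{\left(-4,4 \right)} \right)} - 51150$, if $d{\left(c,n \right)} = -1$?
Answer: $-51151$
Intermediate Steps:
$p{\left(U,y \right)} = -7 - 2 y$ ($p{\left(U,y \right)} = -7 + y \left(-2\right) = -7 - 2 y$)
$d{\left(13,p{\left(-4,4 \right)} \right)} - 51150 = -1 - 51150 = -51151$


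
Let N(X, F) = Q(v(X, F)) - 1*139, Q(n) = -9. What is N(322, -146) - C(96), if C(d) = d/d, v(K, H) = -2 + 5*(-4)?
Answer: -149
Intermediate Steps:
v(K, H) = -22 (v(K, H) = -2 - 20 = -22)
C(d) = 1
N(X, F) = -148 (N(X, F) = -9 - 1*139 = -9 - 139 = -148)
N(322, -146) - C(96) = -148 - 1*1 = -148 - 1 = -149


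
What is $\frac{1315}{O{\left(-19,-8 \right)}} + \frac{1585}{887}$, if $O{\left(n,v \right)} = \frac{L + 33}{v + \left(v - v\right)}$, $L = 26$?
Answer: $- \frac{9237725}{52333} \approx -176.52$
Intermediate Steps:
$O{\left(n,v \right)} = \frac{59}{v}$ ($O{\left(n,v \right)} = \frac{26 + 33}{v + \left(v - v\right)} = \frac{59}{v + 0} = \frac{59}{v}$)
$\frac{1315}{O{\left(-19,-8 \right)}} + \frac{1585}{887} = \frac{1315}{59 \frac{1}{-8}} + \frac{1585}{887} = \frac{1315}{59 \left(- \frac{1}{8}\right)} + 1585 \cdot \frac{1}{887} = \frac{1315}{- \frac{59}{8}} + \frac{1585}{887} = 1315 \left(- \frac{8}{59}\right) + \frac{1585}{887} = - \frac{10520}{59} + \frac{1585}{887} = - \frac{9237725}{52333}$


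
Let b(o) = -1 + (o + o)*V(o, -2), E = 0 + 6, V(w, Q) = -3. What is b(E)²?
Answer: 1369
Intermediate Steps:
E = 6
b(o) = -1 - 6*o (b(o) = -1 + (o + o)*(-3) = -1 + (2*o)*(-3) = -1 - 6*o)
b(E)² = (-1 - 6*6)² = (-1 - 36)² = (-37)² = 1369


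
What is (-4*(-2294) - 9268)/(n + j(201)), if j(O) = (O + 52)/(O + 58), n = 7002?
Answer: -23828/1813771 ≈ -0.013137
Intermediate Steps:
j(O) = (52 + O)/(58 + O)
(-4*(-2294) - 9268)/(n + j(201)) = (-4*(-2294) - 9268)/(7002 + (52 + 201)/(58 + 201)) = (9176 - 9268)/(7002 + 253/259) = -92/(7002 + (1/259)*253) = -92/(7002 + 253/259) = -92/1813771/259 = -92*259/1813771 = -23828/1813771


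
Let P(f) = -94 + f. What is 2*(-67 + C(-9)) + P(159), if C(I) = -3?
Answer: -75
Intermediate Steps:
2*(-67 + C(-9)) + P(159) = 2*(-67 - 3) + (-94 + 159) = 2*(-70) + 65 = -140 + 65 = -75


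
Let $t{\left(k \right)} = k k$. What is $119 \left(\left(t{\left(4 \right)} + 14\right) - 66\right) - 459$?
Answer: $-4743$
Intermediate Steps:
$t{\left(k \right)} = k^{2}$
$119 \left(\left(t{\left(4 \right)} + 14\right) - 66\right) - 459 = 119 \left(\left(4^{2} + 14\right) - 66\right) - 459 = 119 \left(\left(16 + 14\right) - 66\right) - 459 = 119 \left(30 - 66\right) - 459 = 119 \left(-36\right) - 459 = -4284 - 459 = -4743$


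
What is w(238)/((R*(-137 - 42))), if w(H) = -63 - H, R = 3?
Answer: 301/537 ≈ 0.56052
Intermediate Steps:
w(238)/((R*(-137 - 42))) = (-63 - 1*238)/((3*(-137 - 42))) = (-63 - 238)/((3*(-179))) = -301/(-537) = -301*(-1/537) = 301/537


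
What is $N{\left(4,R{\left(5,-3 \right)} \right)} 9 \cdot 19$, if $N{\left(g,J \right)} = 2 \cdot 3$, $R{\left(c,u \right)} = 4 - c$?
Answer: $1026$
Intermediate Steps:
$N{\left(g,J \right)} = 6$
$N{\left(4,R{\left(5,-3 \right)} \right)} 9 \cdot 19 = 6 \cdot 9 \cdot 19 = 54 \cdot 19 = 1026$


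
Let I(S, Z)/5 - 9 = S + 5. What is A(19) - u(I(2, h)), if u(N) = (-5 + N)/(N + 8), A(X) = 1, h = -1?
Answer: 13/88 ≈ 0.14773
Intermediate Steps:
I(S, Z) = 70 + 5*S (I(S, Z) = 45 + 5*(S + 5) = 45 + 5*(5 + S) = 45 + (25 + 5*S) = 70 + 5*S)
u(N) = (-5 + N)/(8 + N)
A(19) - u(I(2, h)) = 1 - (-5 + (70 + 5*2))/(8 + (70 + 5*2)) = 1 - (-5 + (70 + 10))/(8 + (70 + 10)) = 1 - (-5 + 80)/(8 + 80) = 1 - 75/88 = 13/88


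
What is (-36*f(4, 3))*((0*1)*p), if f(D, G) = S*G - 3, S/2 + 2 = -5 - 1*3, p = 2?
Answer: 0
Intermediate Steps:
S = -20 (S = -4 + 2*(-5 - 1*3) = -4 + 2*(-5 - 3) = -4 + 2*(-8) = -4 - 16 = -20)
f(D, G) = -3 - 20*G (f(D, G) = -20*G - 3 = -3 - 20*G)
(-36*f(4, 3))*((0*1)*p) = (-36*(-3 - 20*3))*((0*1)*2) = (-36*(-3 - 60))*(0*2) = -36*(-63)*0 = 2268*0 = 0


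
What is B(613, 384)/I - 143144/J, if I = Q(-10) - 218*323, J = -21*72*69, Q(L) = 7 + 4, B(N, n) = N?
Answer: 54422902/39918501 ≈ 1.3633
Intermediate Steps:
Q(L) = 11
J = -104328 (J = -1512*69 = -104328)
I = -70403 (I = 11 - 218*323 = 11 - 70414 = -70403)
B(613, 384)/I - 143144/J = 613/(-70403) - 143144/(-104328) = 613*(-1/70403) - 143144*(-1/104328) = -613/70403 + 17893/13041 = 54422902/39918501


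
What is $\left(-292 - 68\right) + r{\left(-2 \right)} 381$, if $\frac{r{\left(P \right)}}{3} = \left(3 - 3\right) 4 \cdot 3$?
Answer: $-360$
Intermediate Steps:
$r{\left(P \right)} = 0$ ($r{\left(P \right)} = 3 \left(3 - 3\right) 4 \cdot 3 = 3 \cdot 0 \cdot 12 = 3 \cdot 0 = 0$)
$\left(-292 - 68\right) + r{\left(-2 \right)} 381 = \left(-292 - 68\right) + 0 \cdot 381 = -360 + 0 = -360$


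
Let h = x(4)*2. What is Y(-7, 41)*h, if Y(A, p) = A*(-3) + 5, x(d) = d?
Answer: 208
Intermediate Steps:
Y(A, p) = 5 - 3*A (Y(A, p) = -3*A + 5 = 5 - 3*A)
h = 8 (h = 4*2 = 8)
Y(-7, 41)*h = (5 - 3*(-7))*8 = (5 + 21)*8 = 26*8 = 208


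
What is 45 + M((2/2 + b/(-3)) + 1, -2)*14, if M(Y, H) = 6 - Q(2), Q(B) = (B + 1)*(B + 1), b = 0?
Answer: 3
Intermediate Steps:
Q(B) = (1 + B)² (Q(B) = (1 + B)*(1 + B) = (1 + B)²)
M(Y, H) = -3 (M(Y, H) = 6 - (1 + 2)² = 6 - 1*3² = 6 - 1*9 = 6 - 9 = -3)
45 + M((2/2 + b/(-3)) + 1, -2)*14 = 45 - 3*14 = 45 - 42 = 3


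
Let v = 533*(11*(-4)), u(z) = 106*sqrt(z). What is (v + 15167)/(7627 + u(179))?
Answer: -12637939/11231977 + 175642*sqrt(179)/11231977 ≈ -0.91596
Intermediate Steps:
v = -23452 (v = 533*(-44) = -23452)
(v + 15167)/(7627 + u(179)) = (-23452 + 15167)/(7627 + 106*sqrt(179)) = -8285/(7627 + 106*sqrt(179))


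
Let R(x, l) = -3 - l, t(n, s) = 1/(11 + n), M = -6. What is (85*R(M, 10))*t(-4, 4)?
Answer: -1105/7 ≈ -157.86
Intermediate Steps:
(85*R(M, 10))*t(-4, 4) = (85*(-3 - 1*10))/(11 - 4) = (85*(-3 - 10))/7 = (85*(-13))*(⅐) = -1105*⅐ = -1105/7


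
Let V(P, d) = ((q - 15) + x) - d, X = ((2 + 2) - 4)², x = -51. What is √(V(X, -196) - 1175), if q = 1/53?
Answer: 2*I*√733838/53 ≈ 32.326*I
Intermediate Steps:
q = 1/53 ≈ 0.018868
X = 0 (X = (4 - 4)² = 0² = 0)
V(P, d) = -3497/53 - d (V(P, d) = ((1/53 - 15) - 51) - d = (-794/53 - 51) - d = -3497/53 - d)
√(V(X, -196) - 1175) = √((-3497/53 - 1*(-196)) - 1175) = √((-3497/53 + 196) - 1175) = √(6891/53 - 1175) = √(-55384/53) = 2*I*√733838/53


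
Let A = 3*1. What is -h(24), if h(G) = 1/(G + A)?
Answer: -1/27 ≈ -0.037037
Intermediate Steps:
A = 3
h(G) = 1/(3 + G) (h(G) = 1/(G + 3) = 1/(3 + G))
-h(24) = -1/(3 + 24) = -1/27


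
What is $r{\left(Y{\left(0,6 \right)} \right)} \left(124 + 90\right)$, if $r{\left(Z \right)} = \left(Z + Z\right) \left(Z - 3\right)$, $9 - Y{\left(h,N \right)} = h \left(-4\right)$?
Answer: $23112$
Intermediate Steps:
$Y{\left(h,N \right)} = 9 + 4 h$ ($Y{\left(h,N \right)} = 9 - h \left(-4\right) = 9 - - 4 h = 9 + 4 h$)
$r{\left(Z \right)} = 2 Z \left(-3 + Z\right)$
$r{\left(Y{\left(0,6 \right)} \right)} \left(124 + 90\right) = 2 \left(9 + 4 \cdot 0\right) \left(-3 + \left(9 + 4 \cdot 0\right)\right) \left(124 + 90\right) = 2 \left(9 + 0\right) \left(-3 + \left(9 + 0\right)\right) 214 = 2 \cdot 9 \left(-3 + 9\right) 214 = 2 \cdot 9 \cdot 6 \cdot 214 = 108 \cdot 214 = 23112$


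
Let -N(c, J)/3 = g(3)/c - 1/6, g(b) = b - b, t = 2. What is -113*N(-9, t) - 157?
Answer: -427/2 ≈ -213.50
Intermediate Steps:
g(b) = 0
N(c, J) = 1/2 (N(c, J) = -3*(0/c - 1/6) = -3*(0 - 1*1/6) = -3*(0 - 1/6) = -3*(-1/6) = 1/2)
-113*N(-9, t) - 157 = -113*1/2 - 157 = -113/2 - 157 = -427/2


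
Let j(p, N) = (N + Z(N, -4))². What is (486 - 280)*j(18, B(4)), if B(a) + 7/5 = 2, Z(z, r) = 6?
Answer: 224334/25 ≈ 8973.4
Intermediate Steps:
B(a) = ⅗ (B(a) = -7/5 + 2 = ⅗)
j(p, N) = (6 + N)² (j(p, N) = (N + 6)² = (6 + N)²)
(486 - 280)*j(18, B(4)) = (486 - 280)*(6 + ⅗)² = 206*(33/5)² = 206*(1089/25) = 224334/25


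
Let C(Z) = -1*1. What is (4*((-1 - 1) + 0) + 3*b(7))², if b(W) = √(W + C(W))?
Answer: 118 - 48*√6 ≈ 0.42449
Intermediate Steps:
C(Z) = -1
b(W) = √(-1 + W) (b(W) = √(W - 1) = √(-1 + W))
(4*((-1 - 1) + 0) + 3*b(7))² = (4*((-1 - 1) + 0) + 3*√(-1 + 7))² = (4*(-2 + 0) + 3*√6)² = (4*(-2) + 3*√6)² = (-8 + 3*√6)²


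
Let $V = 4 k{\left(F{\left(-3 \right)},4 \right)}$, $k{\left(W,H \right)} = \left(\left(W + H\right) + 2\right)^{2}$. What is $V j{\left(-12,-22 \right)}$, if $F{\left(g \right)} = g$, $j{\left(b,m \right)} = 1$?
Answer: $36$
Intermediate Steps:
$k{\left(W,H \right)} = \left(2 + H + W\right)^{2}$ ($k{\left(W,H \right)} = \left(\left(H + W\right) + 2\right)^{2} = \left(2 + H + W\right)^{2}$)
$V = 36$ ($V = 4 \left(2 + 4 - 3\right)^{2} = 4 \cdot 3^{2} = 4 \cdot 9 = 36$)
$V j{\left(-12,-22 \right)} = 36 \cdot 1 = 36$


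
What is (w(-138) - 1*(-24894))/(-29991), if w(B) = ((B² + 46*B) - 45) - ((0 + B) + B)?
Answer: -12607/9997 ≈ -1.2611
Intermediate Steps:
w(B) = -45 + B² + 44*B (w(B) = (-45 + B² + 46*B) - (B + B) = (-45 + B² + 46*B) - 2*B = -45 + B² + 44*B)
(w(-138) - 1*(-24894))/(-29991) = ((-45 + (-138)² + 44*(-138)) - 1*(-24894))/(-29991) = ((-45 + 19044 - 6072) + 24894)*(-1/29991) = (12927 + 24894)*(-1/29991) = 37821*(-1/29991) = -12607/9997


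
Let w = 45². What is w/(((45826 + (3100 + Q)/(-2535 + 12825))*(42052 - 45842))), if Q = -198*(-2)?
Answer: -2083725/178718600644 ≈ -1.1659e-5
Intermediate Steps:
Q = 396
w = 2025
w/(((45826 + (3100 + Q)/(-2535 + 12825))*(42052 - 45842))) = 2025/(((45826 + (3100 + 396)/(-2535 + 12825))*(42052 - 45842))) = 2025/(((45826 + 3496/10290)*(-3790))) = 2025/(((45826 + 3496*(1/10290))*(-3790))) = 2025/(((45826 + 1748/5145)*(-3790))) = 2025/(((235776518/5145)*(-3790))) = 2025/(-178718600644/1029) = 2025*(-1029/178718600644) = -2083725/178718600644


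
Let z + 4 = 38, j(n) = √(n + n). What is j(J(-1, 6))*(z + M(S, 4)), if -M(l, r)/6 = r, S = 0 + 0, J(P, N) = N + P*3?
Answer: 10*√6 ≈ 24.495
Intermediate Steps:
J(P, N) = N + 3*P
S = 0
M(l, r) = -6*r
j(n) = √2*√n (j(n) = √(2*n) = √2*√n)
z = 34 (z = -4 + 38 = 34)
j(J(-1, 6))*(z + M(S, 4)) = (√2*√(6 + 3*(-1)))*(34 - 6*4) = (√2*√(6 - 3))*(34 - 24) = (√2*√3)*10 = √6*10 = 10*√6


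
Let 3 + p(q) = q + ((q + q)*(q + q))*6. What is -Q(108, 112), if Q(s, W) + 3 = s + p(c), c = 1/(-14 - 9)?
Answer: -53959/529 ≈ -102.00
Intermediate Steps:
c = -1/23 (c = 1/(-23) = -1/23 ≈ -0.043478)
p(q) = -3 + q + 24*q² (p(q) = -3 + (q + ((q + q)*(q + q))*6) = -3 + (q + ((2*q)*(2*q))*6) = -3 + (q + (4*q²)*6) = -3 + (q + 24*q²) = -3 + q + 24*q²)
Q(s, W) = -3173/529 + s (Q(s, W) = -3 + (s + (-3 - 1/23 + 24*(-1/23)²)) = -3 + (s + (-3 - 1/23 + 24*(1/529))) = -3 + (s + (-3 - 1/23 + 24/529)) = -3 + (s - 1586/529) = -3 + (-1586/529 + s) = -3173/529 + s)
-Q(108, 112) = -(-3173/529 + 108) = -1*53959/529 = -53959/529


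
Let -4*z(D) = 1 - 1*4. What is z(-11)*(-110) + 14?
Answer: -137/2 ≈ -68.500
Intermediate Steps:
z(D) = ¾ (z(D) = -(1 - 1*4)/4 = -(1 - 4)/4 = -¼*(-3) = ¾)
z(-11)*(-110) + 14 = (¾)*(-110) + 14 = -165/2 + 14 = -137/2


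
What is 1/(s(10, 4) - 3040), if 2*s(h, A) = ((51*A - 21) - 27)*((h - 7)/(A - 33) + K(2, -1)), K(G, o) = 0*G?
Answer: -29/88394 ≈ -0.00032808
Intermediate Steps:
K(G, o) = 0
s(h, A) = (-48 + 51*A)*(-7 + h)/(2*(-33 + A)) (s(h, A) = (((51*A - 21) - 27)*((h - 7)/(A - 33) + 0))/2 = (((-21 + 51*A) - 27)*((-7 + h)/(-33 + A) + 0))/2 = ((-48 + 51*A)*((-7 + h)/(-33 + A) + 0))/2 = ((-48 + 51*A)*((-7 + h)/(-33 + A)))/2 = ((-48 + 51*A)*(-7 + h)/(-33 + A))/2 = (-48 + 51*A)*(-7 + h)/(2*(-33 + A)))
1/(s(10, 4) - 3040) = 1/(3*(112 - 119*4 - 16*10 + 17*4*10)/(2*(-33 + 4)) - 3040) = 1/((3/2)*(112 - 476 - 160 + 680)/(-29) - 3040) = 1/((3/2)*(-1/29)*156 - 3040) = 1/(-234/29 - 3040) = 1/(-88394/29) = -29/88394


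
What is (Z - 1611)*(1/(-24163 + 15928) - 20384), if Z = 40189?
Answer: -6475789533298/8235 ≈ -7.8637e+8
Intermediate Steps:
(Z - 1611)*(1/(-24163 + 15928) - 20384) = (40189 - 1611)*(1/(-24163 + 15928) - 20384) = 38578*(1/(-8235) - 20384) = 38578*(-1/8235 - 20384) = 38578*(-167862241/8235) = -6475789533298/8235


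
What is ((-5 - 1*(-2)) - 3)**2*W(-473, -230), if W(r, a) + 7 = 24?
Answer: 612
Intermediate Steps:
W(r, a) = 17 (W(r, a) = -7 + 24 = 17)
((-5 - 1*(-2)) - 3)**2*W(-473, -230) = ((-5 - 1*(-2)) - 3)**2*17 = ((-5 + 2) - 3)**2*17 = (-3 - 3)**2*17 = (-6)**2*17 = 36*17 = 612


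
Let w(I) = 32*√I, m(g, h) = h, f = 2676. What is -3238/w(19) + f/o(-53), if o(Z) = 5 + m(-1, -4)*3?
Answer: -2676/7 - 1619*√19/304 ≈ -405.50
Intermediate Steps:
o(Z) = -7 (o(Z) = 5 - 4*3 = 5 - 12 = -7)
-3238/w(19) + f/o(-53) = -3238*√19/608 + 2676/(-7) = -1619*√19/304 + 2676*(-⅐) = -1619*√19/304 - 2676/7 = -2676/7 - 1619*√19/304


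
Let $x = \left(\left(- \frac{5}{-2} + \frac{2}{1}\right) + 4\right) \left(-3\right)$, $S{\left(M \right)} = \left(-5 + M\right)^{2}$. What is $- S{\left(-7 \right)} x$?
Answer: $3672$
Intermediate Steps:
$x = - \frac{51}{2}$ ($x = \left(\left(\left(-5\right) \left(- \frac{1}{2}\right) + 2 \cdot 1\right) + 4\right) \left(-3\right) = \left(\left(\frac{5}{2} + 2\right) + 4\right) \left(-3\right) = \left(\frac{9}{2} + 4\right) \left(-3\right) = \frac{17}{2} \left(-3\right) = - \frac{51}{2} \approx -25.5$)
$- S{\left(-7 \right)} x = - \left(-5 - 7\right)^{2} \left(- \frac{51}{2}\right) = - \left(-12\right)^{2} \left(- \frac{51}{2}\right) = \left(-1\right) 144 \left(- \frac{51}{2}\right) = \left(-144\right) \left(- \frac{51}{2}\right) = 3672$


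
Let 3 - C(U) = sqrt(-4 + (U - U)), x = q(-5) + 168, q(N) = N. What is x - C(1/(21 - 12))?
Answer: 160 + 2*I ≈ 160.0 + 2.0*I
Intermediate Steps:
x = 163 (x = -5 + 168 = 163)
C(U) = 3 - 2*I (C(U) = 3 - sqrt(-4 + (U - U)) = 3 - sqrt(-4 + 0) = 3 - sqrt(-4) = 3 - 2*I)
x - C(1/(21 - 12)) = 163 - (3 - 2*I) = 163 + (-3 + 2*I) = 160 + 2*I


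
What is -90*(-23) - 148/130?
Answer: 134476/65 ≈ 2068.9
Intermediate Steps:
-90*(-23) - 148/130 = 2070 - 148*1/130 = 2070 - 74/65 = 134476/65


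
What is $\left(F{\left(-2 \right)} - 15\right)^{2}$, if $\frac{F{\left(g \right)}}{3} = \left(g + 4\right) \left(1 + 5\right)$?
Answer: $441$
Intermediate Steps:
$F{\left(g \right)} = 72 + 18 g$ ($F{\left(g \right)} = 3 \left(g + 4\right) \left(1 + 5\right) = 3 \left(4 + g\right) 6 = 3 \left(24 + 6 g\right) = 72 + 18 g$)
$\left(F{\left(-2 \right)} - 15\right)^{2} = \left(\left(72 + 18 \left(-2\right)\right) - 15\right)^{2} = \left(\left(72 - 36\right) - 15\right)^{2} = \left(36 - 15\right)^{2} = 21^{2} = 441$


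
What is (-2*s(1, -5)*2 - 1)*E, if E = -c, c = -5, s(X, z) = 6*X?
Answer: -125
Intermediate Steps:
E = 5 (E = -1*(-5) = 5)
(-2*s(1, -5)*2 - 1)*E = (-2*6*1*2 - 1)*5 = (-12*2 - 1)*5 = (-2*12 - 1)*5 = (-24 - 1)*5 = -25*5 = -125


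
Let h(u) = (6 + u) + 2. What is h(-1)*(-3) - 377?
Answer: -398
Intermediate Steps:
h(u) = 8 + u
h(-1)*(-3) - 377 = (8 - 1)*(-3) - 377 = 7*(-3) - 377 = -21 - 377 = -398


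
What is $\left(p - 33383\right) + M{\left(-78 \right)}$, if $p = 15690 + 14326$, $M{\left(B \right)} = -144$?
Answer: $-3511$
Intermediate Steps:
$p = 30016$
$\left(p - 33383\right) + M{\left(-78 \right)} = \left(30016 - 33383\right) - 144 = -3367 - 144 = -3511$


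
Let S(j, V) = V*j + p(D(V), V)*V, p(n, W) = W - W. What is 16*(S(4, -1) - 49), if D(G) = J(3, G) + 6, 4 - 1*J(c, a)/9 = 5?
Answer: -848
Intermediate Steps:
J(c, a) = -9 (J(c, a) = 36 - 9*5 = 36 - 45 = -9)
D(G) = -3 (D(G) = -9 + 6 = -3)
p(n, W) = 0
S(j, V) = V*j (S(j, V) = V*j + 0*V = V*j + 0 = V*j)
16*(S(4, -1) - 49) = 16*(-1*4 - 49) = 16*(-4 - 49) = 16*(-53) = -848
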